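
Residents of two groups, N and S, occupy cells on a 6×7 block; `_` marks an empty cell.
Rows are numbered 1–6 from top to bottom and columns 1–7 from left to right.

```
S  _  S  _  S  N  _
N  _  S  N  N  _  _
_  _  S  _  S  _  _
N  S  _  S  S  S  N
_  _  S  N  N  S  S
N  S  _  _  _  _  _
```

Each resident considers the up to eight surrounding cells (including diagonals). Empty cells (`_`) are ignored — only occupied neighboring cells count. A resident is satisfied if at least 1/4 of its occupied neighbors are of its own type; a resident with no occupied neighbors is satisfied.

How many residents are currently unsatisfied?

8

Row 1: (1,1)S 0/1 ✗ · (1,3)S 1/2 ✓ · (1,5)S 0/3 ✗ · (1,6)N 1/2 ✓
Row 2: (2,1)N 0/1 ✗ · (2,3)S 2/3 ✓ · (2,4)N 1/6 ✗ · (2,5)N 2/4 ✓
Row 3: (3,3)S 3/4 ✓ · (3,5)S 3/5 ✓
Row 4: (4,1)N 0/1 ✗ · (4,2)S 2/3 ✓ · (4,4)S 4/6 ✓ · (4,5)S 4/6 ✓ · (4,6)S 4/6 ✓ · (4,7)N 0/3 ✗
Row 5: (5,3)S 3/4 ✓ · (5,4)N 1/4 ✓ · (5,5)N 1/5 ✗ · (5,6)S 3/5 ✓ · (5,7)S 2/3 ✓
Row 6: (6,1)N 0/1 ✗ · (6,2)S 1/2 ✓
Unsatisfied: (1,1), (1,5), (2,1), (2,4), (4,1), (4,7), (5,5), (6,1) — 8 in total.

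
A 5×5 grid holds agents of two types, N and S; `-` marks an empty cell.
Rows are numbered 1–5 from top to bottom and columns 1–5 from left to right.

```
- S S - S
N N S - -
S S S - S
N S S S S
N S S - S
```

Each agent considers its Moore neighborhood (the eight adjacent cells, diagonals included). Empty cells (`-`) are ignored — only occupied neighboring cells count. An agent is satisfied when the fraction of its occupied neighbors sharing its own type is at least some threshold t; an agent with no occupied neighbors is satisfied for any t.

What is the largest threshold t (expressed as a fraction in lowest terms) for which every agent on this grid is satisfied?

1/7

(1,2)S 2/4
(1,3)S 2/3
(1,5)S — no occupied neighbors
(2,1)N 1/4
(2,2)N 1/7
(2,3)S 4/5
(3,1)S 2/5
(3,2)S 5/8
(3,3)S 5/6
(3,5)S 2/2
(4,1)N 1/5
(4,2)S 6/8
(4,3)S 6/6
(4,4)S 6/6
(4,5)S 3/3
(5,1)N 1/3
(5,2)S 3/5
(5,3)S 4/4
(5,5)S 2/2
The smallest same-type fraction is 1/7 at (2,2), which reduces to 1/7. Any threshold above that leaves this agent unsatisfied.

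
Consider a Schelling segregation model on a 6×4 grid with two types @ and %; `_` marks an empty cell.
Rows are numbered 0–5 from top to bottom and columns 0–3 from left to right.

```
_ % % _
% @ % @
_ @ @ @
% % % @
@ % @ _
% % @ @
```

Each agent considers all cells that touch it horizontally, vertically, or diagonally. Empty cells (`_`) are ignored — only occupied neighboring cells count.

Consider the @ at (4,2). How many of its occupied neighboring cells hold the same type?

Occupied neighbors of (4,2): (3,1)=%, (3,2)=%, (3,3)=@, (4,1)=%, (5,1)=%, (5,2)=@, (5,3)=@.
Same type (@): 3 of 7.

3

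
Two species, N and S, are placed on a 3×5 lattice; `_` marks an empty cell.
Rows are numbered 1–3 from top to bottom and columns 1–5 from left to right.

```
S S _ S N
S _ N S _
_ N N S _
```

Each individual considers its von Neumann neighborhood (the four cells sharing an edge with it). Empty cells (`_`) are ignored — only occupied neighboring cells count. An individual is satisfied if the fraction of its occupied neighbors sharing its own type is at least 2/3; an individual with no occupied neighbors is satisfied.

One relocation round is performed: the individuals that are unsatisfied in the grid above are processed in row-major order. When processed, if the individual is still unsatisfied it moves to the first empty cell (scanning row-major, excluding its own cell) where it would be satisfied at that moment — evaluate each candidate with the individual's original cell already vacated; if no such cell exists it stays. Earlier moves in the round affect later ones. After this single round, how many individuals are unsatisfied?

2

Initially unsatisfied (in order): (1,4), (1,5), (2,3), (3,4).
  (1,4) → (3,5).
  (1,5): now satisfied by earlier moves; stays.
  (2,3): no empty cell satisfies it; stays.
  (3,4): now satisfied by earlier moves; stays.
Resulting grid:
S S _ _ N
S _ N S _
_ N N S S
Unsatisfied now: (2,3), (2,4).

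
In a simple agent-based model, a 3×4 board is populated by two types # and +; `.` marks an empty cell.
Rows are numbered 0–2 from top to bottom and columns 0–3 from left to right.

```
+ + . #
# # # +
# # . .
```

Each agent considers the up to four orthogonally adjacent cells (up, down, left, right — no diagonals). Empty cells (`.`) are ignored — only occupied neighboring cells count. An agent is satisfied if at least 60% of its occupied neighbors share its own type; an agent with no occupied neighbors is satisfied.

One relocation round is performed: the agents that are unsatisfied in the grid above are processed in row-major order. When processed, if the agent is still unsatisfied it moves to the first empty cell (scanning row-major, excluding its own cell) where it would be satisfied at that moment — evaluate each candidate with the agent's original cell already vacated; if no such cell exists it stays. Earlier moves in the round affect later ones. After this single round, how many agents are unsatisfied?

Initially unsatisfied (in order): (0,0), (0,1), (0,3), (1,2), (1,3).
  (0,0) → (2,3).
  (0,1): no empty cell satisfies it; stays.
  (0,3) → (2,2).
  (1,2): now satisfied by earlier moves; stays.
  (1,3) → (0,3).
Resulting grid:
. + . +
# # # .
# # # +
Unsatisfied now: (0,1), (2,3).

2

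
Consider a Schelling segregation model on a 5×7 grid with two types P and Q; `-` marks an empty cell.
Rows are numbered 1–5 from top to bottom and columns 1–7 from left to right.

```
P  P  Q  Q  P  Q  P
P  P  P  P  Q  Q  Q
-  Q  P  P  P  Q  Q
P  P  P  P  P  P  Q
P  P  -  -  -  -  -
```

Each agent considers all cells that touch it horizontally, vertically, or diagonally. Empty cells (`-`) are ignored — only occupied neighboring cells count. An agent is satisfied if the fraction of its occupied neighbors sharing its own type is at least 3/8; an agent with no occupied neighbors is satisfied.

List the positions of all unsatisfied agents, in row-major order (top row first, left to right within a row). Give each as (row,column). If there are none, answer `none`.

(1,3), (1,5), (1,7), (3,2)

Row 1: (1,1)P 3/3 ok · (1,2)P 4/5 ok · (1,3)Q 1/5 unhappy · (1,4)Q 2/5 ok · (1,5)P 1/5 unhappy · (1,6)Q 3/5 ok · (1,7)P 0/3 unhappy
Row 2: (2,1)P 3/4 ok · (2,2)P 5/7 ok · (2,3)P 5/8 ok · (2,4)P 5/8 ok · (2,5)Q 4/8 ok · (2,6)Q 5/8 ok · (2,7)Q 4/5 ok
Row 3: (3,2)Q 0/7 unhappy · (3,3)P 7/8 ok · (3,4)P 7/8 ok · (3,5)P 5/8 ok · (3,6)Q 5/8 ok · (3,7)Q 4/5 ok
Row 4: (4,1)P 3/4 ok · (4,2)P 5/6 ok · (4,3)P 5/6 ok · (4,4)P 5/5 ok · (4,5)P 4/5 ok · (4,6)P 2/5 ok · (4,7)Q 2/3 ok
Row 5: (5,1)P 3/3 ok · (5,2)P 4/4 ok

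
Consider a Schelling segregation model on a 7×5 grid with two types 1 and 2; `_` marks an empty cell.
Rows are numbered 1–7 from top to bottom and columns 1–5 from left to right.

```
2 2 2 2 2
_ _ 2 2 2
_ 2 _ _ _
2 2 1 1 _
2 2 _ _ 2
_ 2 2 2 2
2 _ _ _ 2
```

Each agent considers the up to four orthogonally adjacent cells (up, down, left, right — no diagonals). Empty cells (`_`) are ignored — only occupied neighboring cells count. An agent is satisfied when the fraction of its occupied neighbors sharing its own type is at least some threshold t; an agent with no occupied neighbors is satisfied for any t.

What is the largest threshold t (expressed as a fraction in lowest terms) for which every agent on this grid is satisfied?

1/2

Row 1: (1,1)2 1/1 · (1,2)2 2/2 · (1,3)2 3/3 · (1,4)2 3/3 · (1,5)2 2/2
Row 2: (2,3)2 2/2 · (2,4)2 3/3 · (2,5)2 2/2
Row 3: (3,2)2 1/1
Row 4: (4,1)2 2/2 · (4,2)2 3/4 · (4,3)1 1/2 · (4,4)1 1/1
Row 5: (5,1)2 2/2 · (5,2)2 3/3 · (5,5)2 1/1
Row 6: (6,2)2 2/2 · (6,3)2 2/2 · (6,4)2 2/2 · (6,5)2 3/3
Row 7: (7,1)2 — no occupied neighbors · (7,5)2 1/1
The smallest same-type fraction is 1/2 at (4,3), which reduces to 1/2. Any threshold above that leaves this agent unsatisfied.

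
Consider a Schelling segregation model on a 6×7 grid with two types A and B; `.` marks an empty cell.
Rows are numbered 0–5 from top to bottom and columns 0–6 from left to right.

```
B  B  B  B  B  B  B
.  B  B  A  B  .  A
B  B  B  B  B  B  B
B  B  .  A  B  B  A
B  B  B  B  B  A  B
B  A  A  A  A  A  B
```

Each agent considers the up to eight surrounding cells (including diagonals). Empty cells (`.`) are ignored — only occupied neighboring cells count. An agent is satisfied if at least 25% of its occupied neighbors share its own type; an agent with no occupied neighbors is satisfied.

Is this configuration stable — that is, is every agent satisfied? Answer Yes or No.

Row 0: (0,0)B 2/2 satisfied · (0,1)B 4/4 satisfied · (0,2)B 4/5 satisfied · (0,3)B 4/5 satisfied · (0,4)B 3/4 satisfied · (0,5)B 3/4 satisfied · (0,6)B 1/2 satisfied
Row 1: (1,1)B 7/7 satisfied · (1,2)B 7/8 satisfied · (1,3)A 0/8 not · (1,4)B 6/7 satisfied · (1,6)A 0/4 not
Row 2: (2,0)B 4/4 satisfied · (2,1)B 6/6 satisfied · (2,2)B 5/7 satisfied · (2,3)B 5/7 satisfied · (2,4)B 5/7 satisfied · (2,5)B 5/7 satisfied · (2,6)B 2/4 satisfied
Row 3: (3,0)B 5/5 satisfied · (3,1)B 7/7 satisfied · (3,3)A 0/7 not · (3,4)B 6/8 satisfied · (3,5)B 6/8 satisfied · (3,6)A 1/5 not
Row 4: (4,0)B 4/5 satisfied · (4,1)B 5/7 satisfied · (4,2)B 3/7 satisfied · (4,3)B 3/7 satisfied · (4,4)B 3/8 satisfied · (4,5)A 3/8 satisfied · (4,6)B 2/5 satisfied
Row 5: (5,0)B 2/3 satisfied · (5,1)A 1/5 not · (5,2)A 2/5 satisfied · (5,3)A 2/5 satisfied · (5,4)A 3/5 satisfied · (5,5)A 2/5 satisfied · (5,6)B 1/3 satisfied
For instance (1,3) has only 0/8 same-type neighbors, below 1/4.

No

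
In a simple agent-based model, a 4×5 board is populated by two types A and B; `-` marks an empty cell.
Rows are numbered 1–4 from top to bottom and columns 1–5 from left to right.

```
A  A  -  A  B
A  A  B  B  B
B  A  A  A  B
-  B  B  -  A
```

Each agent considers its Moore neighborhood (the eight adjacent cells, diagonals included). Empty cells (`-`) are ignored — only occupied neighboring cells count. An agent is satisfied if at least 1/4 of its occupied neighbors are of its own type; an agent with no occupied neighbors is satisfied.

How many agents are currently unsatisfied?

(1,1)A 3/3 ✓
(1,2)A 3/4 ✓
(1,4)A 0/4 ✗
(1,5)B 2/3 ✓
(2,1)A 4/5 ✓
(2,2)A 5/7 ✓
(2,3)B 1/7 ✗
(2,4)B 4/7 ✓
(2,5)B 3/5 ✓
(3,1)B 1/4 ✓
(3,2)A 3/7 ✓
(3,3)A 3/7 ✓
(3,4)A 2/7 ✓
(3,5)B 2/4 ✓
(4,2)B 2/4 ✓
(4,3)B 1/4 ✓
(4,5)A 1/2 ✓
Unsatisfied: (1,4), (2,3) — 2 in total.

2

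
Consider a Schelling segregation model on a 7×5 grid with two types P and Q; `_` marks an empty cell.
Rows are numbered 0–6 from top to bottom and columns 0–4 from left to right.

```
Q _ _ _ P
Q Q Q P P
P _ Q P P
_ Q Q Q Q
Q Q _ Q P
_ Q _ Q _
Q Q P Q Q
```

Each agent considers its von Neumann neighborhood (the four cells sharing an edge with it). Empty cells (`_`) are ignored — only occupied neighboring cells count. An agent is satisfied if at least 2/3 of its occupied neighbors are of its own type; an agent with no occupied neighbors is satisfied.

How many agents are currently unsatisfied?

5

Row 0: (0,0)Q 1/1 ✓ · (0,4)P 1/1 ✓
Row 1: (1,0)Q 2/3 ✓ · (1,1)Q 2/2 ✓ · (1,2)Q 2/3 ✓ · (1,3)P 2/3 ✓ · (1,4)P 3/3 ✓
Row 2: (2,0)P 0/1 ✗ · (2,2)Q 2/3 ✓ · (2,3)P 2/4 ✗ · (2,4)P 2/3 ✓
Row 3: (3,1)Q 2/2 ✓ · (3,2)Q 3/3 ✓ · (3,3)Q 3/4 ✓ · (3,4)Q 1/3 ✗
Row 4: (4,0)Q 1/1 ✓ · (4,1)Q 3/3 ✓ · (4,3)Q 2/3 ✓ · (4,4)P 0/2 ✗
Row 5: (5,1)Q 2/2 ✓ · (5,3)Q 2/2 ✓
Row 6: (6,0)Q 1/1 ✓ · (6,1)Q 2/3 ✓ · (6,2)P 0/2 ✗ · (6,3)Q 2/3 ✓ · (6,4)Q 1/1 ✓
Unsatisfied: (2,0), (2,3), (3,4), (4,4), (6,2) — 5 in total.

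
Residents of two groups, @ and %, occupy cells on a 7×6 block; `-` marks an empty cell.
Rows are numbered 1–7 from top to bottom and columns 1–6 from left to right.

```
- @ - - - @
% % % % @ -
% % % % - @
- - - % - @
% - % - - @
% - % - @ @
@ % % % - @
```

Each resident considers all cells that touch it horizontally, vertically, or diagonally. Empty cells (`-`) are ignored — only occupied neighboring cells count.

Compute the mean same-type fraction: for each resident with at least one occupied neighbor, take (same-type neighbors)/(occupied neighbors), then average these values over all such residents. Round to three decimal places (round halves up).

(1,2)@ 0/3
(1,6)@ 1/1
(2,1)% 3/4
(2,2)% 5/6
(2,3)% 5/6
(2,4)% 3/4
(2,5)@ 2/4
(3,1)% 3/3
(3,2)% 5/5
(3,3)% 6/6
(3,4)% 4/5
(3,6)@ 2/2
(4,4)% 3/3
(4,6)@ 2/2
(5,1)% 1/1
(5,3)% 2/2
(5,6)@ 3/3
(6,1)% 2/3
(6,3)% 4/4
(6,5)@ 3/4
(6,6)@ 3/3
(7,1)@ 0/2
(7,2)% 3/4
(7,3)% 3/3
(7,4)% 2/3
(7,6)@ 2/2
Sum over 26 residents: 0/3 + 1/1 + 3/4 + 5/6 + 5/6 + 3/4 + 2/4 + 3/3 + 5/5 + 6/6 + 4/5 + 2/2 + 3/3 + 2/2 + 1/1 + 2/2 + 3/3 + 2/3 + 4/4 + 3/4 + 3/3 + 0/2 + 3/4 + 3/3 + 2/3 + 2/2 = 213/10; mean = 213/10 ÷ 26 = 213/260 = 0.819230… → 0.819.

0.819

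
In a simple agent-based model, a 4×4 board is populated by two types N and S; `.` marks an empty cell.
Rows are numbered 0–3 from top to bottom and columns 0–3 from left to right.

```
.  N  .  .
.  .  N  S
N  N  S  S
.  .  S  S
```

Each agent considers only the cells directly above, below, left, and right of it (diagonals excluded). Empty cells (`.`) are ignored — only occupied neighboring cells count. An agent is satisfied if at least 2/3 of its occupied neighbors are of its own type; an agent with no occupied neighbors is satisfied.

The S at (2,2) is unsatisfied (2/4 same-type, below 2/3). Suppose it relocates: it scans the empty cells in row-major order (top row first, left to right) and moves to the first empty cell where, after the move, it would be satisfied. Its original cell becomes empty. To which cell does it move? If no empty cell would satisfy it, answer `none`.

(0,3)

Vacating (2,2). Empty cells in order:
  (0,0): 0/1 same-type → still unsatisfied.
  (0,2): 0/2 same-type → still unsatisfied.
  (0,3): 1/1 same-type → satisfied — stop here.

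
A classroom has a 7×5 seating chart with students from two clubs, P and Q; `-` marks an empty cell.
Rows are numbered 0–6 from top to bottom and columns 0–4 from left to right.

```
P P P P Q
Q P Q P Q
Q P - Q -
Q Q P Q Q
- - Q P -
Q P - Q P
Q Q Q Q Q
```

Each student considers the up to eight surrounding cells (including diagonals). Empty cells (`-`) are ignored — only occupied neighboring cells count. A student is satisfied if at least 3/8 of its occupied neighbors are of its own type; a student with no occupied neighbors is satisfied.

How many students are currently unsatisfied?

9

(0,0)P 2/3 ✓
(0,1)P 3/5 ✓
(0,2)P 4/5 ✓
(0,3)P 2/5 ✓
(0,4)Q 1/3 ✗
(1,0)Q 1/5 ✗
(1,1)P 4/7 ✓
(1,2)Q 1/7 ✗
(1,3)P 2/6 ✗
(1,4)Q 2/4 ✓
(2,0)Q 3/5 ✓
(2,1)P 2/7 ✗
(2,3)Q 4/6 ✓
(3,0)Q 2/3 ✓
(3,1)Q 3/5 ✓
(3,2)P 2/6 ✗
(3,3)Q 3/5 ✓
(3,4)Q 2/3 ✓
(4,2)Q 3/6 ✓
(4,3)P 2/6 ✗
(5,0)Q 2/3 ✓
(5,1)P 0/5 ✗
(5,3)Q 4/6 ✓
(5,4)P 1/4 ✗
(6,0)Q 2/3 ✓
(6,1)Q 3/4 ✓
(6,2)Q 3/4 ✓
(6,3)Q 3/4 ✓
(6,4)Q 2/3 ✓
Unsatisfied: (0,4), (1,0), (1,2), (1,3), (2,1), (3,2), (4,3), (5,1), (5,4) — 9 in total.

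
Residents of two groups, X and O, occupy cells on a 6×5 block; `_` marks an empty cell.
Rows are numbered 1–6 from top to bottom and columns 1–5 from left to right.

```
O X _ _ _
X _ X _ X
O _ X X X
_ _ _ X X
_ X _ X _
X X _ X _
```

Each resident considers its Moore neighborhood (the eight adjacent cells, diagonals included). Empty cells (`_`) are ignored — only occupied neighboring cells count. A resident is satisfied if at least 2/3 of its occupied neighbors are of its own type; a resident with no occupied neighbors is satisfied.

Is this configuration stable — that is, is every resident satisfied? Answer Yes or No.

(1,1)O 0/2 unhappy
(1,2)X 2/3 ok
(2,1)X 1/3 unhappy
(2,3)X 3/3 ok
(2,5)X 2/2 ok
(3,1)O 0/1 unhappy
(3,3)X 3/3 ok
(3,4)X 6/6 ok
(3,5)X 4/4 ok
(4,4)X 5/5 ok
(4,5)X 4/4 ok
(5,2)X 2/2 ok
(5,4)X 3/3 ok
(6,1)X 2/2 ok
(6,2)X 2/2 ok
(6,4)X 1/1 ok
For instance (1,1) has only 0/2 same-type neighbors, below 2/3.

No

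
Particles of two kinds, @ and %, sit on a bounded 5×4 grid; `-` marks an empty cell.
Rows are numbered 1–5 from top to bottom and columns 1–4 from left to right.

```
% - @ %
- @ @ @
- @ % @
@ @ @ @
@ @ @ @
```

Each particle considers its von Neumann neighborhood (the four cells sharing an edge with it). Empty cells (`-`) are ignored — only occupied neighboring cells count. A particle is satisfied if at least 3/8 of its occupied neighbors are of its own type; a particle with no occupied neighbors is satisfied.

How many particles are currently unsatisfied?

2

(1,1)% 0/0 ok
(1,3)@ 1/2 ok
(1,4)% 0/2 unhappy
(2,2)@ 2/2 ok
(2,3)@ 3/4 ok
(2,4)@ 2/3 ok
(3,2)@ 2/3 ok
(3,3)% 0/4 unhappy
(3,4)@ 2/3 ok
(4,1)@ 2/2 ok
(4,2)@ 4/4 ok
(4,3)@ 3/4 ok
(4,4)@ 3/3 ok
(5,1)@ 2/2 ok
(5,2)@ 3/3 ok
(5,3)@ 3/3 ok
(5,4)@ 2/2 ok
Unsatisfied: (1,4), (3,3) — 2 in total.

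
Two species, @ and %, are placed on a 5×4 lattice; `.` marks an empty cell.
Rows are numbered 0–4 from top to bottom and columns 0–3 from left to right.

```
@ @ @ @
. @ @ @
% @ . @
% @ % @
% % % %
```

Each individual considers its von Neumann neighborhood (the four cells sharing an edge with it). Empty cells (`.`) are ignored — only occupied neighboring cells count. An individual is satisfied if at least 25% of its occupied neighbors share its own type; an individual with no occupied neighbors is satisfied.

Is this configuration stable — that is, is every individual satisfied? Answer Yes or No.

(0,0)@ 1/1 ok
(0,1)@ 3/3 ok
(0,2)@ 3/3 ok
(0,3)@ 2/2 ok
(1,1)@ 3/3 ok
(1,2)@ 3/3 ok
(1,3)@ 3/3 ok
(2,0)% 1/2 ok
(2,1)@ 2/3 ok
(2,3)@ 2/2 ok
(3,0)% 2/3 ok
(3,1)@ 1/4 ok
(3,2)% 1/3 ok
(3,3)@ 1/3 ok
(4,0)% 2/2 ok
(4,1)% 2/3 ok
(4,2)% 3/3 ok
(4,3)% 1/2 ok
All meet the threshold, so the configuration is stable.

Yes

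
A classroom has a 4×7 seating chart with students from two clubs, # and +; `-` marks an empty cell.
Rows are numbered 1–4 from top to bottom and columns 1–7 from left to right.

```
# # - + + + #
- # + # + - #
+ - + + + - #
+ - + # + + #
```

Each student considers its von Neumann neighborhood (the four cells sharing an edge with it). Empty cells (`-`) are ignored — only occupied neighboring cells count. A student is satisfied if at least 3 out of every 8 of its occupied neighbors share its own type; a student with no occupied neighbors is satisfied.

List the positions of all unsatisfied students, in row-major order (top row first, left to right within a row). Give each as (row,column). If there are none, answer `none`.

(2,3), (2,4), (4,4)

Row 1: (1,1)# 1/1 ok · (1,2)# 2/2 ok · (1,4)+ 1/2 ok · (1,5)+ 3/3 ok · (1,6)+ 1/2 ok · (1,7)# 1/2 ok
Row 2: (2,2)# 1/2 ok · (2,3)+ 1/3 unhappy · (2,4)# 0/4 unhappy · (2,5)+ 2/3 ok · (2,7)# 2/2 ok
Row 3: (3,1)+ 1/1 ok · (3,3)+ 3/3 ok · (3,4)+ 2/4 ok · (3,5)+ 3/3 ok · (3,7)# 2/2 ok
Row 4: (4,1)+ 1/1 ok · (4,3)+ 1/2 ok · (4,4)# 0/3 unhappy · (4,5)+ 2/3 ok · (4,6)+ 1/2 ok · (4,7)# 1/2 ok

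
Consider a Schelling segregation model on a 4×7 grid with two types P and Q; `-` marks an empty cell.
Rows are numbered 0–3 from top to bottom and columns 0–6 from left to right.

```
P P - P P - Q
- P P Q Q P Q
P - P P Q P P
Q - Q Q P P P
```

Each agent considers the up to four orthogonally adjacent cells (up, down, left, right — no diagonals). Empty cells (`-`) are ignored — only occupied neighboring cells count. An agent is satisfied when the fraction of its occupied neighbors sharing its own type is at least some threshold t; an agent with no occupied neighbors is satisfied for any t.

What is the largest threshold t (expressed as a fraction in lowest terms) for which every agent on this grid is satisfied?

Row 0: (0,0)P 1/1 · (0,1)P 2/2 · (0,3)P 1/2 · (0,4)P 1/2 · (0,6)Q 1/1
Row 1: (1,1)P 2/2 · (1,2)P 2/3 · (1,3)Q 1/4 · (1,4)Q 2/4 · (1,5)P 1/3 · (1,6)Q 1/3
Row 2: (2,0)P 0/1 · (2,2)P 2/3 · (2,3)P 1/4 · (2,4)Q 1/4 · (2,5)P 3/4 · (2,6)P 2/3
Row 3: (3,0)Q 0/1 · (3,2)Q 1/2 · (3,3)Q 1/3 · (3,4)P 1/3 · (3,5)P 3/3 · (3,6)P 2/2
The smallest same-type fraction is 0/1 at (2,0), which reduces to 0/1. Any threshold above that leaves this agent unsatisfied.

0/1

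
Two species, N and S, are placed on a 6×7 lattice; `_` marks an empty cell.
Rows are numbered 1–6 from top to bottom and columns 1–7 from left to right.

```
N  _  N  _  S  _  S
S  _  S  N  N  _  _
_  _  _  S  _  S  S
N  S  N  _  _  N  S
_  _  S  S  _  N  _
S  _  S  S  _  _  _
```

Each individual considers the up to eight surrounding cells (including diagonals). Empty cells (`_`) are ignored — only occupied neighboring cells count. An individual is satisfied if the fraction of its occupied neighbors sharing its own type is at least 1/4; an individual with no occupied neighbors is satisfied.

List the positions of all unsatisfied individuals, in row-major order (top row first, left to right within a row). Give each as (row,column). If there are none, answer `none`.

(1,1), (1,5), (2,1), (4,1), (4,3)

(1,1)N 0/1 not
(1,3)N 1/2 satisfied
(1,5)S 0/2 not
(1,7)S 0/0 satisfied
(2,1)S 0/1 not
(2,3)S 1/3 satisfied
(2,4)N 2/5 satisfied
(2,5)N 1/4 satisfied
(3,4)S 1/4 satisfied
(3,6)S 2/4 satisfied
(3,7)S 2/3 satisfied
(4,1)N 0/1 not
(4,2)S 1/3 satisfied
(4,3)N 0/4 not
(4,6)N 1/4 satisfied
(4,7)S 2/4 satisfied
(5,3)S 4/5 satisfied
(5,4)S 3/4 satisfied
(5,6)N 1/2 satisfied
(6,1)S 0/0 satisfied
(6,3)S 3/3 satisfied
(6,4)S 3/3 satisfied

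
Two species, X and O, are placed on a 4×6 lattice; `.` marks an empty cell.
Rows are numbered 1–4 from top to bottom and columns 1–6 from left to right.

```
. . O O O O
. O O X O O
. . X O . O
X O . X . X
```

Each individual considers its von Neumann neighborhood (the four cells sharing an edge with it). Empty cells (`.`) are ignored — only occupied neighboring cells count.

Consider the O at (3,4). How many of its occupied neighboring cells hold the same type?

Occupied neighbors of (3,4): (2,4)=X, (4,4)=X, (3,3)=X.
Same type (O): 0 of 3.

0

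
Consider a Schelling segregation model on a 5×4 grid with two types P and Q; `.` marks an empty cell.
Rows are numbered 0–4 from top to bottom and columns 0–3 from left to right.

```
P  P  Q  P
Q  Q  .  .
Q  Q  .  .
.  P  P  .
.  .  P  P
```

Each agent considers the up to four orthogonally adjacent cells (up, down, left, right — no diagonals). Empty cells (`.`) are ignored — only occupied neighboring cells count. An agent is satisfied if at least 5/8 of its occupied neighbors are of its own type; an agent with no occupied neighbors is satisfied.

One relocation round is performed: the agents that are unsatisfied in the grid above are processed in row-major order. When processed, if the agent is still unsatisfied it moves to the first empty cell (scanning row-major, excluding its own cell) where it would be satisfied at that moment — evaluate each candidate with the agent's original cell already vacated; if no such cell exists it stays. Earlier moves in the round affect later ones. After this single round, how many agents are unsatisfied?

Initially unsatisfied (in order): (0,0), (0,1), (0,2), (0,3), (3,1).
  (0,0) → (1,3).
  (0,1) → (2,3).
  (0,2) → (0,0).
  (0,3): now satisfied by earlier moves; stays.
  (3,1) → (0,2).
Resulting grid:
Q . P P
Q Q . P
Q Q . P
. . P .
. . P P
All satisfied now.

0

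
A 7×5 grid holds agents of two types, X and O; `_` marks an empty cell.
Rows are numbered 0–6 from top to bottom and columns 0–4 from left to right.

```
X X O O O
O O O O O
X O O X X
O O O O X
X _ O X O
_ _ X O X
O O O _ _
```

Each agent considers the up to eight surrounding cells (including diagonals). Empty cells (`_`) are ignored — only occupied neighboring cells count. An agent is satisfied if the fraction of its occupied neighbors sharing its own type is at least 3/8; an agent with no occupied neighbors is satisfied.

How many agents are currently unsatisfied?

7

Row 0: (0,0)X 1/3 not · (0,1)X 1/5 not · (0,2)O 4/5 satisfied · (0,3)O 5/5 satisfied · (0,4)O 3/3 satisfied
Row 1: (1,0)O 2/5 satisfied · (1,1)O 5/8 satisfied · (1,2)O 6/8 satisfied · (1,3)O 6/8 satisfied · (1,4)O 3/5 satisfied
Row 2: (2,0)X 0/5 not · (2,1)O 7/8 satisfied · (2,2)O 7/8 satisfied · (2,3)X 2/8 not · (2,4)X 2/5 satisfied
Row 3: (3,0)O 2/4 satisfied · (3,1)O 5/7 satisfied · (3,2)O 5/7 satisfied · (3,3)O 4/8 satisfied · (3,4)X 3/5 satisfied
Row 4: (4,0)X 0/2 not · (4,2)O 4/6 satisfied · (4,3)X 3/8 satisfied · (4,4)O 2/5 satisfied
Row 5: (5,2)X 1/5 not · (5,3)O 3/6 satisfied · (5,4)X 1/3 not
Row 6: (6,0)O 1/1 satisfied · (6,1)O 2/3 satisfied · (6,2)O 2/3 satisfied
Unsatisfied: (0,0), (0,1), (2,0), (2,3), (4,0), (5,2), (5,4) — 7 in total.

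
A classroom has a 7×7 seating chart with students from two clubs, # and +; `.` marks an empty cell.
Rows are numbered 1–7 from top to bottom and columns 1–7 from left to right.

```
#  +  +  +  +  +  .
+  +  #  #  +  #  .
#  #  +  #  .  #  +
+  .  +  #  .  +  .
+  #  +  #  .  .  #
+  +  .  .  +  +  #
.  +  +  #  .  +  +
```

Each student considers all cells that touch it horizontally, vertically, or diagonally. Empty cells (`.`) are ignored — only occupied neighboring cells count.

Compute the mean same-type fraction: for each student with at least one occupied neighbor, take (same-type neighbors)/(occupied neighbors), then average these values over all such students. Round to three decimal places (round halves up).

0.437

Row 1: (1,1)# 0/3 · (1,2)+ 3/5 · (1,3)+ 3/5 · (1,4)+ 3/5 · (1,5)+ 3/5 · (1,6)+ 2/3
Row 2: (2,1)+ 2/5 · (2,2)+ 4/8 · (2,3)# 3/8 · (2,4)# 2/7 · (2,5)+ 3/7 · (2,6)# 1/5
Row 3: (3,1)# 1/4 · (3,2)# 2/7 · (3,3)+ 2/7 · (3,4)# 3/6 · (3,6)# 1/4 · (3,7)+ 1/3
Row 4: (4,1)+ 1/4 · (4,3)+ 2/7 · (4,4)# 2/5 · (4,6)+ 1/3
Row 5: (5,1)+ 3/4 · (5,2)# 0/6 · (5,3)+ 2/5 · (5,4)# 1/4 · (5,7)# 1/3
Row 6: (6,1)+ 3/4 · (6,2)+ 5/6 · (6,5)+ 2/4 · (6,6)+ 3/5 · (6,7)# 1/4
Row 7: (7,2)+ 3/3 · (7,3)+ 2/3 · (7,4)# 0/2 · (7,6)+ 3/4 · (7,7)+ 2/3
Sum over 37 students: 0/3 + 3/5 + 3/5 + 3/5 + 3/5 + 2/3 + 2/5 + 4/8 + 3/8 + 2/7 + 3/7 + 1/5 + 1/4 + 2/7 + 2/7 + 3/6 + 1/4 + 1/3 + 1/4 + 2/7 + 2/5 + 1/3 + 3/4 + 0/6 + 2/5 + 1/4 + 1/3 + 3/4 + 5/6 + 2/4 + 3/5 + 1/4 + 3/3 + 2/3 + 0/2 + 3/4 + 2/3 = 13591/840; mean = 13591/840 ÷ 37 = 13591/31080 = 0.437290… → 0.437.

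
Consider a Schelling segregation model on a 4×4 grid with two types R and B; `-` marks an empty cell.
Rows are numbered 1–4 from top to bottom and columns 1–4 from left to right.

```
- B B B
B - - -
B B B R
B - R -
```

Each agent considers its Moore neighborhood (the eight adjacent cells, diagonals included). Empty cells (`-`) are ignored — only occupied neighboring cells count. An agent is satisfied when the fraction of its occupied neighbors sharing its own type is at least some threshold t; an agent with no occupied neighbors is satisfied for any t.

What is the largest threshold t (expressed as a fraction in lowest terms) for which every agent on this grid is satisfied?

(1,2)B 2/2
(1,3)B 2/2
(1,4)B 1/1
(2,1)B 3/3
(3,1)B 3/3
(3,2)B 4/5
(3,3)B 1/3
(3,4)R 1/2
(4,1)B 2/2
(4,3)R 1/3
The smallest same-type fraction is 1/3 at (3,3), which reduces to 1/3. Any threshold above that leaves this agent unsatisfied.

1/3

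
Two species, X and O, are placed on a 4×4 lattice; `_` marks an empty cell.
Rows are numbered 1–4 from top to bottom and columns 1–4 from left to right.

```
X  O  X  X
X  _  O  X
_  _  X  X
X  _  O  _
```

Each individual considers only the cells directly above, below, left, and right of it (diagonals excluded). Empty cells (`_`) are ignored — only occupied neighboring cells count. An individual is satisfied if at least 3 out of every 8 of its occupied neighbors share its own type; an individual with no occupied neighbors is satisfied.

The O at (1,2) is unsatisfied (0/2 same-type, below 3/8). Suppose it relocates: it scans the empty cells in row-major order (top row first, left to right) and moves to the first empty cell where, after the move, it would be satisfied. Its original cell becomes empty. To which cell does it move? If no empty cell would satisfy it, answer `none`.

Vacating (1,2). Empty cells in order:
  (2,2): 1/2 same-type → satisfied — stop here.

(2,2)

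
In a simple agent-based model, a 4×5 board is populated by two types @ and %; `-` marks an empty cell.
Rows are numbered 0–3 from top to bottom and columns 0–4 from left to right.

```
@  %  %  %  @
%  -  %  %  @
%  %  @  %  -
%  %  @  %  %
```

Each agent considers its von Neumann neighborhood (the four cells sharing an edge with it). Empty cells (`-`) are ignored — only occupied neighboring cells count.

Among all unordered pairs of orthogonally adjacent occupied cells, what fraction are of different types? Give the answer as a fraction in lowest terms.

Scan each occupied cell's neighbors to the right and below so each pair is counted once.
Row 0: @(0,0)–%(0,1)≠ @(0,0)–%(1,0)≠ %(0,1)–%(0,2)= %(0,2)–%(0,3)= %(0,2)–%(1,2)= %(0,3)–@(0,4)≠ %(0,3)–%(1,3)= @(0,4)–@(1,4)=  → 3/8 unlike.
Row 1: %(1,0)–%(2,0)= %(1,2)–%(1,3)= %(1,2)–@(2,2)≠ %(1,3)–@(1,4)≠ %(1,3)–%(2,3)=  → 2/5 unlike.
Row 2: %(2,0)–%(2,1)= %(2,0)–%(3,0)= %(2,1)–@(2,2)≠ %(2,1)–%(3,1)= @(2,2)–%(2,3)≠ @(2,2)–@(3,2)= %(2,3)–%(3,3)=  → 2/7 unlike.
Row 3: %(3,0)–%(3,1)= %(3,1)–@(3,2)≠ @(3,2)–%(3,3)≠ %(3,3)–%(3,4)=  → 2/4 unlike.
Total adjacent occupied pairs: 24; unlike-type pairs: 9.
9/24 reduces to 3/8.

3/8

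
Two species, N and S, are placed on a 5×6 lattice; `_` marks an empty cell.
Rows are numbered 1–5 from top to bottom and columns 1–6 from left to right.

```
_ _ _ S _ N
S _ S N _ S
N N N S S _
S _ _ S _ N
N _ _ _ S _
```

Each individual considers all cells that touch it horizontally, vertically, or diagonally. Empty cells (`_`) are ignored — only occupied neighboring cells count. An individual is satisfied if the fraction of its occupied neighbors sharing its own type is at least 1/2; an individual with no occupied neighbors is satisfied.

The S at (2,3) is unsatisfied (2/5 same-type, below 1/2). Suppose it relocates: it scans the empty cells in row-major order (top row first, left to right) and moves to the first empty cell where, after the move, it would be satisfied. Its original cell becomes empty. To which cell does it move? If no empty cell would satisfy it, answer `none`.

Vacating (2,3). Empty cells in order:
  (1,1): 1/1 same-type → satisfied — stop here.

(1,1)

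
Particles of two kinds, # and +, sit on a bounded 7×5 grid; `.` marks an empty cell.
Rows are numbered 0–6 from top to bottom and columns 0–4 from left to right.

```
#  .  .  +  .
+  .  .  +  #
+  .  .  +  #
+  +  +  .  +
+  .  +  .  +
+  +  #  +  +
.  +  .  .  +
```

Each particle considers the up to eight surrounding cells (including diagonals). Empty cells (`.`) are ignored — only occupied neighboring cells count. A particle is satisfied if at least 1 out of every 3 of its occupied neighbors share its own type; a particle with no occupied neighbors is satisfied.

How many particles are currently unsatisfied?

(0,0)# 0/1 unhappy
(0,3)+ 1/2 ok
(1,0)+ 1/2 ok
(1,3)+ 2/4 ok
(1,4)# 1/4 unhappy
(2,0)+ 3/3 ok
(2,3)+ 3/5 ok
(2,4)# 1/4 unhappy
(3,0)+ 3/3 ok
(3,1)+ 5/5 ok
(3,2)+ 3/3 ok
(3,4)+ 2/3 ok
(4,0)+ 4/4 ok
(4,2)+ 4/5 ok
(4,4)+ 3/3 ok
(5,0)+ 3/3 ok
(5,1)+ 4/5 ok
(5,2)# 0/4 unhappy
(5,3)+ 4/5 ok
(5,4)+ 3/3 ok
(6,1)+ 2/3 ok
(6,4)+ 2/2 ok
Unsatisfied: (0,0), (1,4), (2,4), (5,2) — 4 in total.

4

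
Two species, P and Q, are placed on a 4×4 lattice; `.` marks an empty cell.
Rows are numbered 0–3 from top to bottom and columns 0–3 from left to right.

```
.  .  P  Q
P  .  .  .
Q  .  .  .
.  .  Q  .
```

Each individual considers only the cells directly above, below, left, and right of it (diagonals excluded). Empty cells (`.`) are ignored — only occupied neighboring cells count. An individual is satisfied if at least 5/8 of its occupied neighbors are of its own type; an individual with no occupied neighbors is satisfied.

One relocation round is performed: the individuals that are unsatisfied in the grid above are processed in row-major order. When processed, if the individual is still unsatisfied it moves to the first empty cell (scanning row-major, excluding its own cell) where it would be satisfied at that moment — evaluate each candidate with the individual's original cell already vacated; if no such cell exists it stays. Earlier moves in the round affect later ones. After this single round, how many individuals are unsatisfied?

0

Initially unsatisfied (in order): (0,2), (0,3), (1,0), (2,0).
  (0,2) → (0,0).
  (0,3): now satisfied by earlier moves; stays.
  (1,0) → (0,1).
  (2,0): now satisfied by earlier moves; stays.
Resulting grid:
P P . Q
. . . .
Q . . .
. . Q .
All satisfied now.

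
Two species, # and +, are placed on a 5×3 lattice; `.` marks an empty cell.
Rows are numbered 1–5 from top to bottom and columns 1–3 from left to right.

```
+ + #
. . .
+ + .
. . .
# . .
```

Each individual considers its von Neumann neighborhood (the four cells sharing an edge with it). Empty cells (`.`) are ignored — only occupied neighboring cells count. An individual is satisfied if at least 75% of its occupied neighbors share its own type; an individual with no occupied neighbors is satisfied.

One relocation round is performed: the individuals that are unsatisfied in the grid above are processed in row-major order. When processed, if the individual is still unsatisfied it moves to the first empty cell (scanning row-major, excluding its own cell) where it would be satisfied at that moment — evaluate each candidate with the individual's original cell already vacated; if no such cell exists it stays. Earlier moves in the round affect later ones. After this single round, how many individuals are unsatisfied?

0

Initially unsatisfied (in order): (1,2), (1,3).
  (1,2) → (2,1).
  (1,3): now satisfied by earlier moves; stays.
Resulting grid:
+ . #
+ . .
+ + .
. . .
# . .
All satisfied now.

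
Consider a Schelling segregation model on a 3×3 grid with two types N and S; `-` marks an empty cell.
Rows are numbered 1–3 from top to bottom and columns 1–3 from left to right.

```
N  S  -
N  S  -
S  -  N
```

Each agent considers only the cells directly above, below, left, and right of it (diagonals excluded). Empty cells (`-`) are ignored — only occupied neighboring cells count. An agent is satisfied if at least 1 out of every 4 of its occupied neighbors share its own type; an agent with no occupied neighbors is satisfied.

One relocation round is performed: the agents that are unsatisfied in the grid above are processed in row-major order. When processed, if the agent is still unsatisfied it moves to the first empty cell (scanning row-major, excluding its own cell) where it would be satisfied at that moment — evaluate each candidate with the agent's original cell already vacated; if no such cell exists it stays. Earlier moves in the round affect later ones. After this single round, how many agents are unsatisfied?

Initially unsatisfied (in order): (3,1).
  (3,1) → (1,3).
Resulting grid:
N S S
N S -
- - N
All satisfied now.

0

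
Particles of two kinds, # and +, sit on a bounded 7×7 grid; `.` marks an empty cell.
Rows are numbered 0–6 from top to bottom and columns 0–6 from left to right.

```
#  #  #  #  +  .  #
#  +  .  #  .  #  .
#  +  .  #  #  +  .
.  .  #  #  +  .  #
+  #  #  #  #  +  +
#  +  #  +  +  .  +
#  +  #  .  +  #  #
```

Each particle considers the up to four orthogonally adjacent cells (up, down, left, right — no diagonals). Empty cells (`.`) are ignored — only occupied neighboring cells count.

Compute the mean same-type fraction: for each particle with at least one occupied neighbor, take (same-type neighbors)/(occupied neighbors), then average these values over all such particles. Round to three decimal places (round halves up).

Row 0: (0,0)# 2/2 · (0,1)# 2/3 · (0,2)# 2/2 · (0,3)# 2/3 · (0,4)+ 0/1 · (0,6)# — no occupied neighbors
Row 1: (1,0)# 2/3 · (1,1)+ 1/3 · (1,3)# 2/2 · (1,5)# 0/1
Row 2: (2,0)# 1/2 · (2,1)+ 1/2 · (2,3)# 3/3 · (2,4)# 1/3 · (2,5)+ 0/2
Row 3: (3,2)# 2/2 · (3,3)# 3/4 · (3,4)+ 0/3 · (3,6)# 0/1
Row 4: (4,0)+ 0/2 · (4,1)# 1/3 · (4,2)# 4/4 · (4,3)# 3/4 · (4,4)# 1/4 · (4,5)+ 1/2 · (4,6)+ 2/3
Row 5: (5,0)# 1/3 · (5,1)+ 1/4 · (5,2)# 2/4 · (5,3)+ 1/3 · (5,4)+ 2/3 · (5,6)+ 1/2
Row 6: (6,0)# 1/2 · (6,1)+ 1/3 · (6,2)# 1/2 · (6,4)+ 1/2 · (6,5)# 1/2 · (6,6)# 1/2
Sum over 37 particles: 2/2 + 2/3 + 2/2 + 2/3 + 0/1 + 2/3 + 1/3 + 2/2 + 0/1 + 1/2 + 1/2 + 3/3 + 1/3 + 0/2 + 2/2 + 3/4 + 0/3 + 0/1 + 0/2 + 1/3 + 4/4 + 3/4 + 1/4 + 1/2 + 2/3 + 1/3 + 1/4 + 2/4 + 1/3 + 2/3 + 1/2 + 1/2 + 1/3 + 1/2 + 1/2 + 1/2 + 1/2 = 55/3; mean = 55/3 ÷ 37 = 55/111 = 0.495495… → 0.495.

0.495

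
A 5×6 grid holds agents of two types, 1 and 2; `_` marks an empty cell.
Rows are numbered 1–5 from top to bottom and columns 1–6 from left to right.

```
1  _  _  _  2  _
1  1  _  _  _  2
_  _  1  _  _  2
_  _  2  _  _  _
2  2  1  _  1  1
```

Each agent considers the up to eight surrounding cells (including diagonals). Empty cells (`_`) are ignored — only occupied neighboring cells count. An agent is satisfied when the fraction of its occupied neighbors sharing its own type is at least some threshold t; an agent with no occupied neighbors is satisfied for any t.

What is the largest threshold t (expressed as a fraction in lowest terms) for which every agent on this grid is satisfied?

Row 1: (1,1)1 2/2 · (1,5)2 1/1
Row 2: (2,1)1 2/2 · (2,2)1 3/3 · (2,6)2 2/2
Row 3: (3,3)1 1/2 · (3,6)2 1/1
Row 4: (4,3)2 1/3
Row 5: (5,1)2 1/1 · (5,2)2 2/3 · (5,3)1 0/2 · (5,5)1 1/1 · (5,6)1 1/1
The smallest same-type fraction is 0/2 at (5,3), which reduces to 0/1. Any threshold above that leaves this agent unsatisfied.

0/1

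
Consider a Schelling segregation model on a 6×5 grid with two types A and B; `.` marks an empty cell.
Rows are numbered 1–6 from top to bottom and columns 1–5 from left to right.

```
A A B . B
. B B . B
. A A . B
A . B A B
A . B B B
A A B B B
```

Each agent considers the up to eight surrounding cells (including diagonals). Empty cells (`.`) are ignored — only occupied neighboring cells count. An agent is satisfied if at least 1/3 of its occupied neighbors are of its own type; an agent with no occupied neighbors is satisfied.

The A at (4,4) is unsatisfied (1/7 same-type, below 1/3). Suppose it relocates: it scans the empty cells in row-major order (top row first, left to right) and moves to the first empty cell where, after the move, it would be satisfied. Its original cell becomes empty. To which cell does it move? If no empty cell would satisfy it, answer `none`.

(2,1)

Vacating (4,4). Empty cells in order:
  (1,4): 0/4 same-type → still unsatisfied.
  (2,1): 3/4 same-type → satisfied — stop here.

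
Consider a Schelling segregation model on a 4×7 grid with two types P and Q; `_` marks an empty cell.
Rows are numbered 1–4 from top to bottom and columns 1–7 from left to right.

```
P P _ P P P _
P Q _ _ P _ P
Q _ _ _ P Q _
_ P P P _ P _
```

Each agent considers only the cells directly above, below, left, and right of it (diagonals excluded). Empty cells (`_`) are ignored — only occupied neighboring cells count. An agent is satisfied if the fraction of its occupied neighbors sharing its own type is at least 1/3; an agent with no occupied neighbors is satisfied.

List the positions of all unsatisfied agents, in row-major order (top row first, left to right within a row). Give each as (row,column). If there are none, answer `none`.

Row 1: (1,1)P 2/2 ok · (1,2)P 1/2 ok · (1,4)P 1/1 ok · (1,5)P 3/3 ok · (1,6)P 1/1 ok
Row 2: (2,1)P 1/3 ok · (2,2)Q 0/2 unhappy · (2,5)P 2/2 ok · (2,7)P 0/0 ok
Row 3: (3,1)Q 0/1 unhappy · (3,5)P 1/2 ok · (3,6)Q 0/2 unhappy
Row 4: (4,2)P 1/1 ok · (4,3)P 2/2 ok · (4,4)P 1/1 ok · (4,6)P 0/1 unhappy

(2,2), (3,1), (3,6), (4,6)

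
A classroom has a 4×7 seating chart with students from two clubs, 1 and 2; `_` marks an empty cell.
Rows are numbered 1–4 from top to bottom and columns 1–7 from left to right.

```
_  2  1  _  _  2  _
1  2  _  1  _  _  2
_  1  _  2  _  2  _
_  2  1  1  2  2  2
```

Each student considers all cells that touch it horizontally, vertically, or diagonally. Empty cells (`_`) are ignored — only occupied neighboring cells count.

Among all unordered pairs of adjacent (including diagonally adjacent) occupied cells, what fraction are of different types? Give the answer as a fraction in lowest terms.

11/24

Scan each occupied cell's neighbors to the right and below (and the two forward diagonals) so each pair is counted once.
Row 1: 2(1,2)–1(1,3)≠ 2(1,2)–2(2,2)= 2(1,2)–1(2,1)≠ 1(1,3)–1(2,4)= 1(1,3)–2(2,2)≠ 2(1,6)–2(2,7)=  → 3/6 unlike.
Row 2: 1(2,1)–2(2,2)≠ 1(2,1)–1(3,2)= 2(2,2)–1(3,2)≠ 1(2,4)–2(3,4)≠ 2(2,7)–2(3,6)=  → 3/5 unlike.
Row 3: 1(3,2)–2(4,2)≠ 1(3,2)–1(4,3)= 2(3,4)–1(4,4)≠ 2(3,4)–2(4,5)= 2(3,4)–1(4,3)≠ 2(3,6)–2(4,6)= 2(3,6)–2(4,7)= 2(3,6)–2(4,5)=  → 3/8 unlike.
Row 4: 2(4,2)–1(4,3)≠ 1(4,3)–1(4,4)= 1(4,4)–2(4,5)≠ 2(4,5)–2(4,6)= 2(4,6)–2(4,7)=  → 2/5 unlike.
Total adjacent occupied pairs: 24; unlike-type pairs: 11.
11/24 is already in lowest terms.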